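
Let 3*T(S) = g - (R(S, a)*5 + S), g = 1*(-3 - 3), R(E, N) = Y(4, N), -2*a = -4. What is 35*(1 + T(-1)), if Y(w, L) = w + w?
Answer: -490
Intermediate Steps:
a = 2 (a = -½*(-4) = 2)
Y(w, L) = 2*w
R(E, N) = 8 (R(E, N) = 2*4 = 8)
g = -6 (g = 1*(-6) = -6)
T(S) = -46/3 - S/3 (T(S) = (-6 - (8*5 + S))/3 = (-6 - (40 + S))/3 = (-6 + (-40 - S))/3 = (-46 - S)/3 = -46/3 - S/3)
35*(1 + T(-1)) = 35*(1 + (-46/3 - ⅓*(-1))) = 35*(1 + (-46/3 + ⅓)) = 35*(1 - 15) = 35*(-14) = -490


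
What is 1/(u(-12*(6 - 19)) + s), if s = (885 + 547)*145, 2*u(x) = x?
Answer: 1/207718 ≈ 4.8142e-6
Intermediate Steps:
u(x) = x/2
s = 207640 (s = 1432*145 = 207640)
1/(u(-12*(6 - 19)) + s) = 1/((-12*(6 - 19))/2 + 207640) = 1/((-12*(-13))/2 + 207640) = 1/((½)*156 + 207640) = 1/(78 + 207640) = 1/207718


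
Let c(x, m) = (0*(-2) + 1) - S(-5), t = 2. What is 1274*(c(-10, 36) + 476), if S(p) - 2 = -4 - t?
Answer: 612794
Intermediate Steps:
S(p) = -4 (S(p) = 2 + (-4 - 1*2) = 2 + (-4 - 2) = 2 - 6 = -4)
c(x, m) = 5 (c(x, m) = (0*(-2) + 1) - 1*(-4) = (0 + 1) + 4 = 1 + 4 = 5)
1274*(c(-10, 36) + 476) = 1274*(5 + 476) = 1274*481 = 612794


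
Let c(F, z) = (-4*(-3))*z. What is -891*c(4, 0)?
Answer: 0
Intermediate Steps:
c(F, z) = 12*z
-891*c(4, 0) = -10692*0 = -891*0 = 0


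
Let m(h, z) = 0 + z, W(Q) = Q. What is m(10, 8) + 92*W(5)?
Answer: 468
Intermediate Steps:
m(h, z) = z
m(10, 8) + 92*W(5) = 8 + 92*5 = 8 + 460 = 468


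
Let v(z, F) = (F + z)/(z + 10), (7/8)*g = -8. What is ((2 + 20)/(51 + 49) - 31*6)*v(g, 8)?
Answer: 18578/75 ≈ 247.71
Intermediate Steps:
g = -64/7 (g = (8/7)*(-8) = -64/7 ≈ -9.1429)
v(z, F) = (F + z)/(10 + z)
((2 + 20)/(51 + 49) - 31*6)*v(g, 8) = ((2 + 20)/(51 + 49) - 31*6)*((8 - 64/7)/(10 - 64/7)) = (22/100 - 186)*(-8/7/(6/7)) = (22*(1/100) - 186)*((7/6)*(-8/7)) = (11/50 - 186)*(-4/3) = -9289/50*(-4/3) = 18578/75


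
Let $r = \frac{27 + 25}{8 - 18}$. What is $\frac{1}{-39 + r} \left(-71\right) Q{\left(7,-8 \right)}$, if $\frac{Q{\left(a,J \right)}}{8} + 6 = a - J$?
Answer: $\frac{25560}{221} \approx 115.66$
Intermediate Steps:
$Q{\left(a,J \right)} = -48 - 8 J + 8 a$ ($Q{\left(a,J \right)} = -48 + 8 \left(a - J\right) = -48 - \left(- 8 a + 8 J\right) = -48 - 8 J + 8 a$)
$r = - \frac{26}{5}$ ($r = \frac{52}{-10} = 52 \left(- \frac{1}{10}\right) = - \frac{26}{5} \approx -5.2$)
$\frac{1}{-39 + r} \left(-71\right) Q{\left(7,-8 \right)} = \frac{1}{-39 - \frac{26}{5}} \left(-71\right) \left(-48 - -64 + 8 \cdot 7\right) = \frac{1}{- \frac{221}{5}} \left(-71\right) \left(-48 + 64 + 56\right) = \left(- \frac{5}{221}\right) \left(-71\right) 72 = \frac{355}{221} \cdot 72 = \frac{25560}{221}$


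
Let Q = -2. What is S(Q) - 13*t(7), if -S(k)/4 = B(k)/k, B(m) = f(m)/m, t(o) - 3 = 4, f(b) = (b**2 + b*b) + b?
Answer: -97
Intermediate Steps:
f(b) = b + 2*b**2 (f(b) = (b**2 + b**2) + b = 2*b**2 + b = b + 2*b**2)
t(o) = 7 (t(o) = 3 + 4 = 7)
B(m) = 1 + 2*m (B(m) = (m*(1 + 2*m))/m = 1 + 2*m)
S(k) = -4*(1 + 2*k)/k
S(Q) - 13*t(7) = (-8 - 4/(-2)) - 13*7 = (-8 - 4*(-1/2)) - 91 = (-8 + 2) - 91 = -6 - 91 = -97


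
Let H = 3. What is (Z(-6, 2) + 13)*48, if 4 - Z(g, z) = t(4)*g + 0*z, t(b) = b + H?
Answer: 2832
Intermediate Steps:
t(b) = 3 + b (t(b) = b + 3 = 3 + b)
Z(g, z) = 4 - 7*g (Z(g, z) = 4 - ((3 + 4)*g + 0*z) = 4 - (7*g + 0) = 4 - 7*g)
(Z(-6, 2) + 13)*48 = ((4 - 7*(-6)) + 13)*48 = ((4 + 42) + 13)*48 = (46 + 13)*48 = 59*48 = 2832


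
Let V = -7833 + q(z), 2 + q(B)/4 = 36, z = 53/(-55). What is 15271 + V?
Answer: 7574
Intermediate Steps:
z = -53/55 (z = 53*(-1/55) = -53/55 ≈ -0.96364)
q(B) = 136 (q(B) = -8 + 4*36 = -8 + 144 = 136)
V = -7697 (V = -7833 + 136 = -7697)
15271 + V = 15271 - 7697 = 7574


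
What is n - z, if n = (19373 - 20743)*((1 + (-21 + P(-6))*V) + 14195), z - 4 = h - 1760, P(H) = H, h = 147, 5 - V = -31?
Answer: -18115271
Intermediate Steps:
V = 36 (V = 5 - 1*(-31) = 5 + 31 = 36)
z = -1609 (z = 4 + (147 - 1760) = 4 - 1613 = -1609)
n = -18116880 (n = (19373 - 20743)*((1 + (-21 - 6)*36) + 14195) = -1370*((1 - 27*36) + 14195) = -1370*((1 - 972) + 14195) = -1370*(-971 + 14195) = -1370*13224 = -18116880)
n - z = -18116880 - 1*(-1609) = -18116880 + 1609 = -18115271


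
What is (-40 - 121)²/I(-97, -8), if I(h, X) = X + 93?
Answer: 25921/85 ≈ 304.95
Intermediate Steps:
I(h, X) = 93 + X
(-40 - 121)²/I(-97, -8) = (-40 - 121)²/(93 - 8) = (-161)²/85 = 25921*(1/85) = 25921/85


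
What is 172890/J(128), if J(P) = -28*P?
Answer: -86445/1792 ≈ -48.239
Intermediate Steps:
172890/J(128) = 172890/((-28*128)) = 172890/(-3584) = 172890*(-1/3584) = -86445/1792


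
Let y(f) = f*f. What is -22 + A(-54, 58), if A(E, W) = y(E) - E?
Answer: 2948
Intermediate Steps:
y(f) = f**2
A(E, W) = E**2 - E
-22 + A(-54, 58) = -22 - 54*(-1 - 54) = -22 - 54*(-55) = -22 + 2970 = 2948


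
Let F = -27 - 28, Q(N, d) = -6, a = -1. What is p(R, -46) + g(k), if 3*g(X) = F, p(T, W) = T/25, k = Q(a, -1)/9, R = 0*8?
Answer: -55/3 ≈ -18.333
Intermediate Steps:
R = 0
k = -2/3 (k = -6/9 = -6*1/9 = -2/3 ≈ -0.66667)
F = -55
p(T, W) = T/25 (p(T, W) = T*(1/25) = T/25)
g(X) = -55/3 (g(X) = (1/3)*(-55) = -55/3)
p(R, -46) + g(k) = (1/25)*0 - 55/3 = 0 - 55/3 = -55/3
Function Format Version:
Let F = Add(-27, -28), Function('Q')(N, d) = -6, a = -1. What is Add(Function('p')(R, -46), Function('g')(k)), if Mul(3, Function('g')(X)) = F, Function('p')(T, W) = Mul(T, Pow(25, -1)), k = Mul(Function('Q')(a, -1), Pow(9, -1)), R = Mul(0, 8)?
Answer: Rational(-55, 3) ≈ -18.333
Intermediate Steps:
R = 0
k = Rational(-2, 3) (k = Mul(-6, Pow(9, -1)) = Mul(-6, Rational(1, 9)) = Rational(-2, 3) ≈ -0.66667)
F = -55
Function('p')(T, W) = Mul(Rational(1, 25), T) (Function('p')(T, W) = Mul(T, Rational(1, 25)) = Mul(Rational(1, 25), T))
Function('g')(X) = Rational(-55, 3) (Function('g')(X) = Mul(Rational(1, 3), -55) = Rational(-55, 3))
Add(Function('p')(R, -46), Function('g')(k)) = Add(Mul(Rational(1, 25), 0), Rational(-55, 3)) = Add(0, Rational(-55, 3)) = Rational(-55, 3)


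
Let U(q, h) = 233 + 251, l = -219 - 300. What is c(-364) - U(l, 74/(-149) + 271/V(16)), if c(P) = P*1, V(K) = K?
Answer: -848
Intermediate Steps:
l = -519
c(P) = P
U(q, h) = 484
c(-364) - U(l, 74/(-149) + 271/V(16)) = -364 - 1*484 = -364 - 484 = -848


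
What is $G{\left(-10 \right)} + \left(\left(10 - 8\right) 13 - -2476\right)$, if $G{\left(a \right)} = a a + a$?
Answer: $2592$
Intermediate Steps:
$G{\left(a \right)} = a + a^{2}$ ($G{\left(a \right)} = a^{2} + a = a + a^{2}$)
$G{\left(-10 \right)} + \left(\left(10 - 8\right) 13 - -2476\right) = - 10 \left(1 - 10\right) + \left(\left(10 - 8\right) 13 - -2476\right) = \left(-10\right) \left(-9\right) + \left(2 \cdot 13 + 2476\right) = 90 + \left(26 + 2476\right) = 90 + 2502 = 2592$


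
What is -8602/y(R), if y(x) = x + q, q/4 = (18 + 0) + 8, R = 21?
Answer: -8602/125 ≈ -68.816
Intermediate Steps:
q = 104 (q = 4*((18 + 0) + 8) = 4*(18 + 8) = 4*26 = 104)
y(x) = 104 + x (y(x) = x + 104 = 104 + x)
-8602/y(R) = -8602/(104 + 21) = -8602/125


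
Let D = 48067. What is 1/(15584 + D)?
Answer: 1/63651 ≈ 1.5711e-5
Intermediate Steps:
1/(15584 + D) = 1/(15584 + 48067) = 1/63651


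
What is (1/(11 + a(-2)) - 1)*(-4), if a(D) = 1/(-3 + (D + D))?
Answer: 69/19 ≈ 3.6316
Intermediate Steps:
a(D) = 1/(-3 + 2*D)
(1/(11 + a(-2)) - 1)*(-4) = (1/(11 + 1/(-3 + 2*(-2))) - 1)*(-4) = (1/(11 + 1/(-3 - 4)) - 1)*(-4) = (1/(11 + 1/(-7)) - 1)*(-4) = (1/(11 - ⅐) - 1)*(-4) = (1/(76/7) - 1)*(-4) = (7/76 - 1)*(-4) = -69/76*(-4) = 69/19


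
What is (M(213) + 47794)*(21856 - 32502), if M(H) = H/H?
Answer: -508825570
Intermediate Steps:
M(H) = 1
(M(213) + 47794)*(21856 - 32502) = (1 + 47794)*(21856 - 32502) = 47795*(-10646) = -508825570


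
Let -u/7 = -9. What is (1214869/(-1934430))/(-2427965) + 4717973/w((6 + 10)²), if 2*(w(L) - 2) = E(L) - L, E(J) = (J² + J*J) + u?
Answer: 2606945594368459531/36160111450780050 ≈ 72.094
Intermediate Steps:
u = 63 (u = -7*(-9) = 63)
E(J) = 63 + 2*J² (E(J) = (J² + J*J) + 63 = (J² + J²) + 63 = 2*J² + 63 = 63 + 2*J²)
w(L) = 67/2 + L² - L/2 (w(L) = 2 + ((63 + 2*L²) - L)/2 = 2 + (63 - L + 2*L²)/2 = 2 + (63/2 + L² - L/2) = 67/2 + L² - L/2)
(1214869/(-1934430))/(-2427965) + 4717973/w((6 + 10)²) = (1214869/(-1934430))/(-2427965) + 4717973/(67/2 + ((6 + 10)²)² - (6 + 10)²/2) = (1214869*(-1/1934430))*(-1/2427965) + 4717973/(67/2 + (16²)² - ½*16²) = -1214869/1934430*(-1/2427965) + 4717973/(67/2 + 256² - ½*256) = 1214869/4696728334950 + 4717973/(67/2 + 65536 - 128) = 1214869/4696728334950 + 4717973/(130883/2) = 1214869/4696728334950 + 4717973*(2/130883) = 1214869/4696728334950 + 9435946/130883 = 2606945594368459531/36160111450780050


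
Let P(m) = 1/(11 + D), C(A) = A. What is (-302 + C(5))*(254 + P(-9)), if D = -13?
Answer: -150579/2 ≈ -75290.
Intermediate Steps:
P(m) = -½ (P(m) = 1/(11 - 13) = 1/(-2) = -½)
(-302 + C(5))*(254 + P(-9)) = (-302 + 5)*(254 - ½) = -297*507/2 = -150579/2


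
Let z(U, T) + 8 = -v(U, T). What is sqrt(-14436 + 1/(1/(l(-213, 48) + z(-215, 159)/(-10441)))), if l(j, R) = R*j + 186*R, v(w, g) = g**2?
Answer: 47*I*sqrt(776257027)/10441 ≈ 125.42*I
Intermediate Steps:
z(U, T) = -8 - T**2
l(j, R) = 186*R + R*j
sqrt(-14436 + 1/(1/(l(-213, 48) + z(-215, 159)/(-10441)))) = sqrt(-14436 + 1/(1/(48*(186 - 213) + (-8 - 1*159**2)/(-10441)))) = sqrt(-14436 + 1/(1/(48*(-27) + (-8 - 1*25281)*(-1/10441)))) = sqrt(-14436 + 1/(1/(-1296 + (-8 - 25281)*(-1/10441)))) = sqrt(-14436 + 1/(1/(-1296 - 25289*(-1/10441)))) = sqrt(-14436 + 1/(1/(-1296 + 25289/10441))) = sqrt(-14436 + 1/(1/(-13506247/10441))) = sqrt(-14436 + 1/(-10441/13506247)) = sqrt(-14436 - 13506247/10441) = sqrt(-164232523/10441) = 47*I*sqrt(776257027)/10441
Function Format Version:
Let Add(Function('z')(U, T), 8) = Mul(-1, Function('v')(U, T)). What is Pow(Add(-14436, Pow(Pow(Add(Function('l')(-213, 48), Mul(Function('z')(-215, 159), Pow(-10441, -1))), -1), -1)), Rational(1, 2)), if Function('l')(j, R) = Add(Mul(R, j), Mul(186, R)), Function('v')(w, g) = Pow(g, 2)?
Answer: Mul(Rational(47, 10441), I, Pow(776257027, Rational(1, 2))) ≈ Mul(125.42, I)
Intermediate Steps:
Function('z')(U, T) = Add(-8, Mul(-1, Pow(T, 2)))
Function('l')(j, R) = Add(Mul(186, R), Mul(R, j))
Pow(Add(-14436, Pow(Pow(Add(Function('l')(-213, 48), Mul(Function('z')(-215, 159), Pow(-10441, -1))), -1), -1)), Rational(1, 2)) = Pow(Add(-14436, Pow(Pow(Add(Mul(48, Add(186, -213)), Mul(Add(-8, Mul(-1, Pow(159, 2))), Pow(-10441, -1))), -1), -1)), Rational(1, 2)) = Pow(Add(-14436, Pow(Pow(Add(Mul(48, -27), Mul(Add(-8, Mul(-1, 25281)), Rational(-1, 10441))), -1), -1)), Rational(1, 2)) = Pow(Add(-14436, Pow(Pow(Add(-1296, Mul(Add(-8, -25281), Rational(-1, 10441))), -1), -1)), Rational(1, 2)) = Pow(Add(-14436, Pow(Pow(Add(-1296, Mul(-25289, Rational(-1, 10441))), -1), -1)), Rational(1, 2)) = Pow(Add(-14436, Pow(Pow(Add(-1296, Rational(25289, 10441)), -1), -1)), Rational(1, 2)) = Pow(Add(-14436, Pow(Pow(Rational(-13506247, 10441), -1), -1)), Rational(1, 2)) = Pow(Add(-14436, Pow(Rational(-10441, 13506247), -1)), Rational(1, 2)) = Pow(Add(-14436, Rational(-13506247, 10441)), Rational(1, 2)) = Pow(Rational(-164232523, 10441), Rational(1, 2)) = Mul(Rational(47, 10441), I, Pow(776257027, Rational(1, 2)))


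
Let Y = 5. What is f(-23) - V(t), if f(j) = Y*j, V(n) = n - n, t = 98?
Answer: -115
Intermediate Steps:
V(n) = 0
f(j) = 5*j
f(-23) - V(t) = 5*(-23) - 1*0 = -115 + 0 = -115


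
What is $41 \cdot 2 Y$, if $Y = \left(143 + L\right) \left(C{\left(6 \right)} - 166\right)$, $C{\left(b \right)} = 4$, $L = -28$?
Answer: $-1527660$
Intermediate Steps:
$Y = -18630$ ($Y = \left(143 - 28\right) \left(4 - 166\right) = 115 \left(-162\right) = -18630$)
$41 \cdot 2 Y = 41 \cdot 2 \left(-18630\right) = 82 \left(-18630\right) = -1527660$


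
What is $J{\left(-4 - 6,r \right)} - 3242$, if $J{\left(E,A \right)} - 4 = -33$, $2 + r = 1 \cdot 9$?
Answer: $-3271$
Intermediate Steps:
$r = 7$ ($r = -2 + 1 \cdot 9 = -2 + 9 = 7$)
$J{\left(E,A \right)} = -29$ ($J{\left(E,A \right)} = 4 - 33 = -29$)
$J{\left(-4 - 6,r \right)} - 3242 = -29 - 3242 = -3271$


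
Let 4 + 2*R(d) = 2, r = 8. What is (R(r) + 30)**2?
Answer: 841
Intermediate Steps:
R(d) = -1 (R(d) = -2 + (1/2)*2 = -2 + 1 = -1)
(R(r) + 30)**2 = (-1 + 30)**2 = 29**2 = 841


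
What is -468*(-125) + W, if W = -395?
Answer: 58105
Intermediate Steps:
-468*(-125) + W = -468*(-125) - 395 = 58500 - 395 = 58105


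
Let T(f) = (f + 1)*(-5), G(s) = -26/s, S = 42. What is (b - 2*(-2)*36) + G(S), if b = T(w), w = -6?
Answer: 3536/21 ≈ 168.38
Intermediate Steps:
T(f) = -5 - 5*f (T(f) = (1 + f)*(-5) = -5 - 5*f)
b = 25 (b = -5 - 5*(-6) = -5 + 30 = 25)
(b - 2*(-2)*36) + G(S) = (25 - 2*(-2)*36) - 26/42 = (25 + 4*36) - 26*1/42 = (25 + 144) - 13/21 = 169 - 13/21 = 3536/21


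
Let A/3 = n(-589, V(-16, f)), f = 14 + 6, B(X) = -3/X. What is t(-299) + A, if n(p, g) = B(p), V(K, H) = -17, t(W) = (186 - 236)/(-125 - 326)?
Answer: 33509/265639 ≈ 0.12614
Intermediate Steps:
t(W) = 50/451 (t(W) = -50/(-451) = -50*(-1/451) = 50/451)
f = 20
n(p, g) = -3/p
A = 9/589 (A = 3*(-3/(-589)) = 3*(-3*(-1/589)) = 3*(3/589) = 9/589 ≈ 0.015280)
t(-299) + A = 50/451 + 9/589 = 33509/265639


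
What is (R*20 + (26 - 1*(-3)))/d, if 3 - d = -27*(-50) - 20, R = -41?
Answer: 791/1327 ≈ 0.59608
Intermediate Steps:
d = -1327 (d = 3 - (-27*(-50) - 20) = 3 - (1350 - 20) = 3 - 1*1330 = 3 - 1330 = -1327)
(R*20 + (26 - 1*(-3)))/d = (-41*20 + (26 - 1*(-3)))/(-1327) = (-820 + (26 + 3))*(-1/1327) = (-820 + 29)*(-1/1327) = -791*(-1/1327) = 791/1327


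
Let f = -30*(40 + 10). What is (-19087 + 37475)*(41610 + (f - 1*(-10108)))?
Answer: 923408584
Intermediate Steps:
f = -1500 (f = -30*50 = -1500)
(-19087 + 37475)*(41610 + (f - 1*(-10108))) = (-19087 + 37475)*(41610 + (-1500 - 1*(-10108))) = 18388*(41610 + (-1500 + 10108)) = 18388*(41610 + 8608) = 18388*50218 = 923408584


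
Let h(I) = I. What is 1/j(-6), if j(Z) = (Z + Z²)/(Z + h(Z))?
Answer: -⅖ ≈ -0.40000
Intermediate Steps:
j(Z) = (Z + Z²)/(2*Z) (j(Z) = (Z + Z²)/(Z + Z) = (Z + Z²)/((2*Z)) = (Z + Z²)*(1/(2*Z)) = (Z + Z²)/(2*Z))
1/j(-6) = 1/(½ + (½)*(-6)) = 1/(½ - 3) = 1/(-5/2) = -⅖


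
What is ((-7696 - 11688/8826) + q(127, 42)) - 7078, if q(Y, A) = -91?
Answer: -21868363/1471 ≈ -14866.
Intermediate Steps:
((-7696 - 11688/8826) + q(127, 42)) - 7078 = ((-7696 - 11688/8826) - 91) - 7078 = ((-7696 - 1*1948/1471) - 91) - 7078 = ((-7696 - 1948/1471) - 91) - 7078 = (-11322764/1471 - 91) - 7078 = -11456625/1471 - 7078 = -21868363/1471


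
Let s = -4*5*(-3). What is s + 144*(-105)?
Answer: -15060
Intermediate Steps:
s = 60 (s = -20*(-3) = 60)
s + 144*(-105) = 60 + 144*(-105) = 60 - 15120 = -15060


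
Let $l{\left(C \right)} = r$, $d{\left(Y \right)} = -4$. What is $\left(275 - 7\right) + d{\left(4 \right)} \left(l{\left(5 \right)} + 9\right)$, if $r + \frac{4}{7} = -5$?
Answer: $\frac{1780}{7} \approx 254.29$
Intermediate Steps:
$r = - \frac{39}{7}$ ($r = - \frac{4}{7} - 5 = - \frac{39}{7} \approx -5.5714$)
$l{\left(C \right)} = - \frac{39}{7}$
$\left(275 - 7\right) + d{\left(4 \right)} \left(l{\left(5 \right)} + 9\right) = \left(275 - 7\right) - 4 \left(- \frac{39}{7} + 9\right) = 268 - \frac{96}{7} = \frac{1780}{7}$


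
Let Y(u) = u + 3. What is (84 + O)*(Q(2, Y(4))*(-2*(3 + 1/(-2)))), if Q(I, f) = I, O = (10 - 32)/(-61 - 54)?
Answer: -19364/23 ≈ -841.91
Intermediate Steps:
O = 22/115 (O = -22/(-115) = -22*(-1/115) = 22/115 ≈ 0.19130)
Y(u) = 3 + u
(84 + O)*(Q(2, Y(4))*(-2*(3 + 1/(-2)))) = (84 + 22/115)*(2*(-2*(3 + 1/(-2)))) = 9682*(2*(-2*(3 - ½)))/115 = 9682*(2*(-2*5/2))/115 = 9682*(2*(-5))/115 = (9682/115)*(-10) = -19364/23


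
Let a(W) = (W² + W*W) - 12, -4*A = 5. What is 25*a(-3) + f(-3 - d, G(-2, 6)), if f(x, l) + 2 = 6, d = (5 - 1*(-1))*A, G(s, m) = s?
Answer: 154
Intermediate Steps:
A = -5/4 (A = -¼*5 = -5/4 ≈ -1.2500)
d = -15/2 (d = (5 - 1*(-1))*(-5/4) = (5 + 1)*(-5/4) = 6*(-5/4) = -15/2 ≈ -7.5000)
a(W) = -12 + 2*W² (a(W) = (W² + W²) - 12 = 2*W² - 12 = -12 + 2*W²)
f(x, l) = 4 (f(x, l) = -2 + 6 = 4)
25*a(-3) + f(-3 - d, G(-2, 6)) = 25*(-12 + 2*(-3)²) + 4 = 25*(-12 + 2*9) + 4 = 25*(-12 + 18) + 4 = 25*6 + 4 = 150 + 4 = 154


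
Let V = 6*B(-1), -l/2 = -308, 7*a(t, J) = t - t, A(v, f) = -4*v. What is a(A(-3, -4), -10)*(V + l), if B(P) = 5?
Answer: 0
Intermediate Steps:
a(t, J) = 0 (a(t, J) = (t - t)/7 = (⅐)*0 = 0)
l = 616 (l = -2*(-308) = 616)
V = 30 (V = 6*5 = 30)
a(A(-3, -4), -10)*(V + l) = 0*(30 + 616) = 0*646 = 0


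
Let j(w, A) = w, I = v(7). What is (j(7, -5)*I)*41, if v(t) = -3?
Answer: -861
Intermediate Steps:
I = -3
(j(7, -5)*I)*41 = (7*(-3))*41 = -21*41 = -861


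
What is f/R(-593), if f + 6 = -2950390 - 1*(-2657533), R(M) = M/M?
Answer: -292863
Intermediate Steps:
R(M) = 1
f = -292863 (f = -6 + (-2950390 - 1*(-2657533)) = -6 + (-2950390 + 2657533) = -6 - 292857 = -292863)
f/R(-593) = -292863/1 = -292863*1 = -292863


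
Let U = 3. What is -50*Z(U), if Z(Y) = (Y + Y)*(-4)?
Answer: 1200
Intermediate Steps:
Z(Y) = -8*Y (Z(Y) = (2*Y)*(-4) = -8*Y)
-50*Z(U) = -(-400)*3 = -50*(-24) = 1200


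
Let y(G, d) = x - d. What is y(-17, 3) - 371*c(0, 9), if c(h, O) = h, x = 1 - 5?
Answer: -7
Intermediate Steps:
x = -4
y(G, d) = -4 - d
y(-17, 3) - 371*c(0, 9) = (-4 - 1*3) - 371*0 = (-4 - 3) + 0 = -7 + 0 = -7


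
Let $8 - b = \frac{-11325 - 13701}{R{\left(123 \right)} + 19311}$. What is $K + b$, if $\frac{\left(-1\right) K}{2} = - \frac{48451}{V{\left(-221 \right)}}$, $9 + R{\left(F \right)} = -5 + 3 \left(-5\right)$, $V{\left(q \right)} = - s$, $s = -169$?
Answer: $\frac{73029347}{125333} \approx 582.68$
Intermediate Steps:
$V{\left(q \right)} = 169$ ($V{\left(q \right)} = \left(-1\right) \left(-169\right) = 169$)
$R{\left(F \right)} = -29$ ($R{\left(F \right)} = -9 + \left(-5 + 3 \left(-5\right)\right) = -9 - 20 = -29$)
$K = \frac{7454}{13}$ ($K = - 2 \left(- \frac{48451}{169}\right) = - 2 \left(\left(-48451\right) \frac{1}{169}\right) = \left(-2\right) \left(- \frac{3727}{13}\right) = \frac{7454}{13} \approx 573.38$)
$b = \frac{89641}{9641}$ ($b = 8 - \frac{-11325 - 13701}{-29 + 19311} = 8 - \frac{-11325 - 13701}{19282} = 8 - \left(-11325 - 13701\right) \frac{1}{19282} = 8 - \left(-25026\right) \frac{1}{19282} = 8 - - \frac{12513}{9641} = 8 + \frac{12513}{9641} = \frac{89641}{9641} \approx 9.2979$)
$K + b = \frac{7454}{13} + \frac{89641}{9641} = \frac{73029347}{125333}$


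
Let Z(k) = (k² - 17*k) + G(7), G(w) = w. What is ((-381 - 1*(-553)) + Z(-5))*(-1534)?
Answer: -443326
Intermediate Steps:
Z(k) = 7 + k² - 17*k (Z(k) = (k² - 17*k) + 7 = 7 + k² - 17*k)
((-381 - 1*(-553)) + Z(-5))*(-1534) = ((-381 - 1*(-553)) + (7 + (-5)² - 17*(-5)))*(-1534) = ((-381 + 553) + (7 + 25 + 85))*(-1534) = (172 + 117)*(-1534) = 289*(-1534) = -443326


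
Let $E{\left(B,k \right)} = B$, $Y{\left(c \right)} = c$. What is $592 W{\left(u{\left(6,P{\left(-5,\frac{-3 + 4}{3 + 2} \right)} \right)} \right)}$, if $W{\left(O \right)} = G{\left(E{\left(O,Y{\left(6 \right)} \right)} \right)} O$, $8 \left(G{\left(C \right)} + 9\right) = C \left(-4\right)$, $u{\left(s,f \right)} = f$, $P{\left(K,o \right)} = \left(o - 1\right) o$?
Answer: $\frac{528064}{625} \approx 844.9$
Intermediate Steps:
$P{\left(K,o \right)} = o \left(-1 + o\right)$ ($P{\left(K,o \right)} = \left(-1 + o\right) o = o \left(-1 + o\right)$)
$G{\left(C \right)} = -9 - \frac{C}{2}$ ($G{\left(C \right)} = -9 + \frac{C \left(-4\right)}{8} = -9 + \frac{\left(-4\right) C}{8} = -9 - \frac{C}{2}$)
$W{\left(O \right)} = O \left(-9 - \frac{O}{2}\right)$ ($W{\left(O \right)} = \left(-9 - \frac{O}{2}\right) O = O \left(-9 - \frac{O}{2}\right)$)
$592 W{\left(u{\left(6,P{\left(-5,\frac{-3 + 4}{3 + 2} \right)} \right)} \right)} = 592 \left(- \frac{\frac{-3 + 4}{3 + 2} \left(-1 + \frac{-3 + 4}{3 + 2}\right) \left(18 + \frac{-3 + 4}{3 + 2} \left(-1 + \frac{-3 + 4}{3 + 2}\right)\right)}{2}\right) = 592 \left(- \frac{1 \cdot \frac{1}{5} \left(-1 + 1 \cdot \frac{1}{5}\right) \left(18 + 1 \cdot \frac{1}{5} \left(-1 + 1 \cdot \frac{1}{5}\right)\right)}{2}\right) = 592 \left(- \frac{\frac{-1 + \frac{1}{5}}{5} \left(18 + \frac{-1 + \frac{1}{5}}{5}\right)}{2}\right) = 592 \left(- \frac{\frac{1}{5} \left(- \frac{4}{5}\right) \left(18 + \frac{1}{5} \left(- \frac{4}{5}\right)\right)}{2}\right) = 592 \left(\left(- \frac{1}{2}\right) \left(- \frac{4}{25}\right) \left(18 - \frac{4}{25}\right)\right) = 592 \left(\left(- \frac{1}{2}\right) \left(- \frac{4}{25}\right) \frac{446}{25}\right) = 592 \cdot \frac{892}{625} = \frac{528064}{625}$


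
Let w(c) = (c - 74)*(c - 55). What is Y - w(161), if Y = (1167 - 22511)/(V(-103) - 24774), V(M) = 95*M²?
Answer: -9065994326/983081 ≈ -9222.0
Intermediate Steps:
w(c) = (-74 + c)*(-55 + c)
Y = -21344/983081 (Y = (1167 - 22511)/(95*(-103)² - 24774) = -21344/(95*10609 - 24774) = -21344/(1007855 - 24774) = -21344/983081 ≈ -0.021711)
Y - w(161) = -21344/983081 - (4070 + 161² - 129*161) = -21344/983081 - (4070 + 25921 - 20769) = -21344/983081 - 1*9222 = -21344/983081 - 9222 = -9065994326/983081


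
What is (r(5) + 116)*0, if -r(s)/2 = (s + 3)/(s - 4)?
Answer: 0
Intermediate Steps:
r(s) = -2*(3 + s)/(-4 + s) (r(s) = -2*(s + 3)/(s - 4) = -2*(3 + s)/(-4 + s))
(r(5) + 116)*0 = (2*(-3 - 1*5)/(-4 + 5) + 116)*0 = (2*(-3 - 5)/1 + 116)*0 = (2*1*(-8) + 116)*0 = (-16 + 116)*0 = 100*0 = 0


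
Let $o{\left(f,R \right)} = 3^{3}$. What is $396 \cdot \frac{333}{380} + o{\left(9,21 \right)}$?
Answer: $\frac{35532}{95} \approx 374.02$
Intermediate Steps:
$o{\left(f,R \right)} = 27$
$396 \cdot \frac{333}{380} + o{\left(9,21 \right)} = 396 \cdot \frac{333}{380} + 27 = \frac{32967}{95} + 27 = \frac{35532}{95}$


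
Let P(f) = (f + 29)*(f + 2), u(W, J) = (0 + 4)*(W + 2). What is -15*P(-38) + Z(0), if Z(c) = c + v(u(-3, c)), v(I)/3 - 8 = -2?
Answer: -4842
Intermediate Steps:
u(W, J) = 8 + 4*W (u(W, J) = 4*(2 + W) = 8 + 4*W)
P(f) = (2 + f)*(29 + f) (P(f) = (29 + f)*(2 + f) = (2 + f)*(29 + f))
v(I) = 18 (v(I) = 24 + 3*(-2) = 24 - 6 = 18)
Z(c) = 18 + c (Z(c) = c + 18 = 18 + c)
-15*P(-38) + Z(0) = -15*(58 + (-38)² + 31*(-38)) + (18 + 0) = -15*(58 + 1444 - 1178) + 18 = -15*324 + 18 = -4860 + 18 = -4842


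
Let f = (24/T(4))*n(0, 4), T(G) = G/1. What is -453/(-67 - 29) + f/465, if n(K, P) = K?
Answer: 151/32 ≈ 4.7188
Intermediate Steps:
T(G) = G (T(G) = G*1 = G)
f = 0 (f = (24/4)*0 = (24*(¼))*0 = 6*0 = 0)
-453/(-67 - 29) + f/465 = -453/(-67 - 29) + 0/465 = -453/(-96) + 0*(1/465) = -453*(-1/96) + 0 = 151/32 + 0 = 151/32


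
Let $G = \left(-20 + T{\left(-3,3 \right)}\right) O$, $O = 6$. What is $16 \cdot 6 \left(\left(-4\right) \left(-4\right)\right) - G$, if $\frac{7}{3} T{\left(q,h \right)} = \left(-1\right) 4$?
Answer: $\frac{11664}{7} \approx 1666.3$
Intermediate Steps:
$T{\left(q,h \right)} = - \frac{12}{7}$ ($T{\left(q,h \right)} = \frac{3 \left(\left(-1\right) 4\right)}{7} = \frac{3}{7} \left(-4\right) = - \frac{12}{7}$)
$G = - \frac{912}{7}$ ($G = \left(-20 - \frac{12}{7}\right) 6 = \left(- \frac{152}{7}\right) 6 = - \frac{912}{7} \approx -130.29$)
$16 \cdot 6 \left(\left(-4\right) \left(-4\right)\right) - G = 16 \cdot 6 \left(\left(-4\right) \left(-4\right)\right) - - \frac{912}{7} = 96 \cdot 16 + \frac{912}{7} = 1536 + \frac{912}{7} = \frac{11664}{7}$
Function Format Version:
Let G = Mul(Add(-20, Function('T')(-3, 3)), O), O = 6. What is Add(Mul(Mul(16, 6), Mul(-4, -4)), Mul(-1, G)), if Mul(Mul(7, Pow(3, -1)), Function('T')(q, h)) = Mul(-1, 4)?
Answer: Rational(11664, 7) ≈ 1666.3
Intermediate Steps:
Function('T')(q, h) = Rational(-12, 7) (Function('T')(q, h) = Mul(Rational(3, 7), Mul(-1, 4)) = Mul(Rational(3, 7), -4) = Rational(-12, 7))
G = Rational(-912, 7) (G = Mul(Add(-20, Rational(-12, 7)), 6) = Mul(Rational(-152, 7), 6) = Rational(-912, 7) ≈ -130.29)
Add(Mul(Mul(16, 6), Mul(-4, -4)), Mul(-1, G)) = Add(Mul(Mul(16, 6), Mul(-4, -4)), Mul(-1, Rational(-912, 7))) = Add(Mul(96, 16), Rational(912, 7)) = Add(1536, Rational(912, 7)) = Rational(11664, 7)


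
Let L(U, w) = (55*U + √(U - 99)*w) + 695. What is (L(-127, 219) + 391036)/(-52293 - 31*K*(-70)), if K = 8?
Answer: -384746/34933 - 219*I*√226/34933 ≈ -11.014 - 0.094246*I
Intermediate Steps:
L(U, w) = 695 + 55*U + w*√(-99 + U) (L(U, w) = (55*U + √(-99 + U)*w) + 695 = (55*U + w*√(-99 + U)) + 695 = 695 + 55*U + w*√(-99 + U))
(L(-127, 219) + 391036)/(-52293 - 31*K*(-70)) = ((695 + 55*(-127) + 219*√(-99 - 127)) + 391036)/(-52293 - 31*8*(-70)) = ((695 - 6985 + 219*√(-226)) + 391036)/(-52293 - 248*(-70)) = ((695 - 6985 + 219*(I*√226)) + 391036)/(-52293 + 17360) = ((695 - 6985 + 219*I*√226) + 391036)/(-34933) = ((-6290 + 219*I*√226) + 391036)*(-1/34933) = (384746 + 219*I*√226)*(-1/34933) = -384746/34933 - 219*I*√226/34933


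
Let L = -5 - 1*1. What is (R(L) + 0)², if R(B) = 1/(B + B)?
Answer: 1/144 ≈ 0.0069444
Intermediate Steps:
L = -6 (L = -5 - 1 = -6)
R(B) = 1/(2*B)
(R(L) + 0)² = ((½)/(-6) + 0)² = ((½)*(-⅙) + 0)² = (-1/12 + 0)² = (-1/12)² = 1/144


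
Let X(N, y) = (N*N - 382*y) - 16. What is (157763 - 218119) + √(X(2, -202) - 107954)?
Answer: -60356 + I*√30802 ≈ -60356.0 + 175.5*I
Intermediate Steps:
X(N, y) = -16 + N² - 382*y (X(N, y) = (N² - 382*y) - 16 = -16 + N² - 382*y)
(157763 - 218119) + √(X(2, -202) - 107954) = (157763 - 218119) + √((-16 + 2² - 382*(-202)) - 107954) = -60356 + √((-16 + 4 + 77164) - 107954) = -60356 + √(77152 - 107954) = -60356 + √(-30802) = -60356 + I*√30802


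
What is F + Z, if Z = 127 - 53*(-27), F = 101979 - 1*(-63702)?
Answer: 167239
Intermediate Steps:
F = 165681 (F = 101979 + 63702 = 165681)
Z = 1558 (Z = 127 + 1431 = 1558)
F + Z = 165681 + 1558 = 167239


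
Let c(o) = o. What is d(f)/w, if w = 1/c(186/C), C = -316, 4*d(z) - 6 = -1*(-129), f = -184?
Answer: -12555/632 ≈ -19.866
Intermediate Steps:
d(z) = 135/4 (d(z) = 3/2 + (-1*(-129))/4 = 3/2 + (¼)*129 = 3/2 + 129/4 = 135/4)
w = -158/93 (w = 1/(186/(-316)) = 1/(186*(-1/316)) = 1/(-93/158) = -158/93 ≈ -1.6989)
d(f)/w = 135/(4*(-158/93)) = (135/4)*(-93/158) = -12555/632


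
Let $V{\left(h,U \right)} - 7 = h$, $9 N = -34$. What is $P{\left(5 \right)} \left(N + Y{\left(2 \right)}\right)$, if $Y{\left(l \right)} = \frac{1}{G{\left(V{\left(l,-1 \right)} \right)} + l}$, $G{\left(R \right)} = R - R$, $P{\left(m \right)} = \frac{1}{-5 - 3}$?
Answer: $\frac{59}{144} \approx 0.40972$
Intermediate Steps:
$N = - \frac{34}{9}$ ($N = \frac{1}{9} \left(-34\right) = - \frac{34}{9} \approx -3.7778$)
$V{\left(h,U \right)} = 7 + h$
$P{\left(m \right)} = - \frac{1}{8}$ ($P{\left(m \right)} = \frac{1}{-8} = - \frac{1}{8}$)
$G{\left(R \right)} = 0$
$Y{\left(l \right)} = \frac{1}{l}$ ($Y{\left(l \right)} = \frac{1}{0 + l} = \frac{1}{l}$)
$P{\left(5 \right)} \left(N + Y{\left(2 \right)}\right) = - \frac{- \frac{34}{9} + \frac{1}{2}}{8} = \left(- \frac{1}{8}\right) \left(- \frac{59}{18}\right) = \frac{59}{144}$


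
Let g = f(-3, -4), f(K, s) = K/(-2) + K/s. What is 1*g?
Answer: 9/4 ≈ 2.2500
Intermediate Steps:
f(K, s) = -K/2 + K/s (f(K, s) = K*(-½) + K/s = -K/2 + K/s)
g = 9/4 (g = -½*(-3) - 3/(-4) = 3/2 - 3*(-¼) = 3/2 + ¾ = 9/4 ≈ 2.2500)
1*g = 1*(9/4) = 9/4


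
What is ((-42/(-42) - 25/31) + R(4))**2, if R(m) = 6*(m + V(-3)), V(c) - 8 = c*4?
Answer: 36/961 ≈ 0.037461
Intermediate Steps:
V(c) = 8 + 4*c (V(c) = 8 + c*4 = 8 + 4*c)
R(m) = -24 + 6*m (R(m) = 6*(m + (8 + 4*(-3))) = 6*(m + (8 - 12)) = 6*(m - 4) = 6*(-4 + m) = -24 + 6*m)
((-42/(-42) - 25/31) + R(4))**2 = ((-42/(-42) - 25/31) + (-24 + 6*4))**2 = ((-42*(-1/42) - 25*1/31) + (-24 + 24))**2 = ((1 - 25/31) + 0)**2 = (6/31 + 0)**2 = (6/31)**2 = 36/961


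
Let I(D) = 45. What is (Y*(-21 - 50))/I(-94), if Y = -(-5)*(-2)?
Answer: 142/9 ≈ 15.778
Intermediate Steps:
Y = -10 (Y = -1*10 = -10)
(Y*(-21 - 50))/I(-94) = -10*(-21 - 50)/45 = -10*(-71)*(1/45) = 710*(1/45) = 142/9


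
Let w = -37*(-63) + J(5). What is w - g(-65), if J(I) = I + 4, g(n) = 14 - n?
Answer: 2261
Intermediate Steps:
J(I) = 4 + I
w = 2340 (w = -37*(-63) + (4 + 5) = 2331 + 9 = 2340)
w - g(-65) = 2340 - (14 - 1*(-65)) = 2340 - (14 + 65) = 2340 - 1*79 = 2340 - 79 = 2261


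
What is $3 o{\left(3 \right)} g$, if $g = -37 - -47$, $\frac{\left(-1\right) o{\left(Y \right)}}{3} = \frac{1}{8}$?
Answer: $- \frac{45}{4} \approx -11.25$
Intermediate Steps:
$o{\left(Y \right)} = - \frac{3}{8}$
$g = 10$ ($g = -37 + 47 = 10$)
$3 o{\left(3 \right)} g = 3 \left(- \frac{3}{8}\right) 10 = \left(- \frac{9}{8}\right) 10 = - \frac{45}{4}$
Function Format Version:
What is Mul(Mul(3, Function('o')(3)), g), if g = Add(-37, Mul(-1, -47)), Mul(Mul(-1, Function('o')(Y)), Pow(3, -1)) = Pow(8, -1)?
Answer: Rational(-45, 4) ≈ -11.250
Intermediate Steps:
Function('o')(Y) = Rational(-3, 8) (Function('o')(Y) = Mul(-3, Pow(8, -1)) = Mul(-3, Rational(1, 8)) = Rational(-3, 8))
g = 10 (g = Add(-37, 47) = 10)
Mul(Mul(3, Function('o')(3)), g) = Mul(Mul(3, Rational(-3, 8)), 10) = Mul(Rational(-9, 8), 10) = Rational(-45, 4)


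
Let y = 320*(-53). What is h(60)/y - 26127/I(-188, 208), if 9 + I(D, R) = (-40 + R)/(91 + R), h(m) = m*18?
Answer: 1104069477/356584 ≈ 3096.2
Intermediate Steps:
y = -16960
h(m) = 18*m
I(D, R) = -9 + (-40 + R)/(91 + R)
h(60)/y - 26127/I(-188, 208) = (18*60)/(-16960) - 26127*(91 + 208)/(-859 - 8*208) = 1080*(-1/16960) - 26127*299/(-859 - 1664) = -27/424 - 26127/((1/299)*(-2523)) = -27/424 - 26127/(-2523/299) = -27/424 - 26127*(-299/2523) = -27/424 + 2603991/841 = 1104069477/356584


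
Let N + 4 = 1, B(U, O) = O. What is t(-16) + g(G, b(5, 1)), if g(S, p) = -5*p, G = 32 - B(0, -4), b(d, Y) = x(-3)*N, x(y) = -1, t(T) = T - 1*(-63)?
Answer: 32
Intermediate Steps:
t(T) = 63 + T (t(T) = T + 63 = 63 + T)
N = -3 (N = -4 + 1 = -3)
b(d, Y) = 3 (b(d, Y) = -1*(-3) = 3)
G = 36 (G = 32 - 1*(-4) = 32 + 4 = 36)
t(-16) + g(G, b(5, 1)) = (63 - 16) - 5*3 = 47 - 15 = 32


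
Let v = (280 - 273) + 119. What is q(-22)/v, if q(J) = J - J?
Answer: 0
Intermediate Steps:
q(J) = 0
v = 126 (v = 7 + 119 = 126)
q(-22)/v = 0/126 = 0*(1/126) = 0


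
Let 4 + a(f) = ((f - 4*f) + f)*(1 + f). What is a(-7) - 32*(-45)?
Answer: 1352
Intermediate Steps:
a(f) = -4 - 2*f*(1 + f) (a(f) = -4 + ((f - 4*f) + f)*(1 + f) = -4 + (-3*f + f)*(1 + f) = -4 + (-2*f)*(1 + f) = -4 - 2*f*(1 + f))
a(-7) - 32*(-45) = (-4 - 2*(-7) - 2*(-7)²) - 32*(-45) = (-4 + 14 - 2*49) + 1440 = (-4 + 14 - 98) + 1440 = -88 + 1440 = 1352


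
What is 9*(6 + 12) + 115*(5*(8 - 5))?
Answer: 1887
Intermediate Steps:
9*(6 + 12) + 115*(5*(8 - 5)) = 9*18 + 115*(5*3) = 162 + 115*15 = 162 + 1725 = 1887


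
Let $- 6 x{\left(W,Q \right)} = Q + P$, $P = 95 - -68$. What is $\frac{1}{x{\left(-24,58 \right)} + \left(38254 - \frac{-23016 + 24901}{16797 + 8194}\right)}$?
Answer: $\frac{149946}{5730499963} \approx 2.6166 \cdot 10^{-5}$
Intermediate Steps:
$P = 163$ ($P = 95 + 68 = 163$)
$x{\left(W,Q \right)} = - \frac{163}{6} - \frac{Q}{6}$ ($x{\left(W,Q \right)} = - \frac{Q + 163}{6} = - \frac{163 + Q}{6} = - \frac{163}{6} - \frac{Q}{6}$)
$\frac{1}{x{\left(-24,58 \right)} + \left(38254 - \frac{-23016 + 24901}{16797 + 8194}\right)} = \frac{1}{\left(- \frac{163}{6} - \frac{29}{3}\right) + \left(38254 - \frac{-23016 + 24901}{16797 + 8194}\right)} = \frac{1}{\left(- \frac{163}{6} - \frac{29}{3}\right) + \left(38254 - \frac{1885}{24991}\right)} = \frac{1}{- \frac{221}{6} + \left(38254 - 1885 \cdot \frac{1}{24991}\right)} = \frac{1}{- \frac{221}{6} + \left(38254 - \frac{1885}{24991}\right)} = \frac{1}{- \frac{221}{6} + \frac{956003829}{24991}} = \frac{1}{\frac{5730499963}{149946}} = \frac{149946}{5730499963}$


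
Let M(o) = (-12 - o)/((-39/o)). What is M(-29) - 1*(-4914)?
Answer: 192139/39 ≈ 4926.6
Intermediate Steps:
M(o) = -o*(-12 - o)/39 (M(o) = (-12 - o)*(-o/39) = -o*(-12 - o)/39)
M(-29) - 1*(-4914) = (1/39)*(-29)*(12 - 29) - 1*(-4914) = (1/39)*(-29)*(-17) + 4914 = 493/39 + 4914 = 192139/39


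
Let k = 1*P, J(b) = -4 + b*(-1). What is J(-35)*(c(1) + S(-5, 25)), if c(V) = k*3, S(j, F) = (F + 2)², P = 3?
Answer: 22878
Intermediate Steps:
J(b) = -4 - b
S(j, F) = (2 + F)²
k = 3 (k = 1*3 = 3)
c(V) = 9 (c(V) = 3*3 = 9)
J(-35)*(c(1) + S(-5, 25)) = (-4 - 1*(-35))*(9 + (2 + 25)²) = (-4 + 35)*(9 + 27²) = 31*(9 + 729) = 31*738 = 22878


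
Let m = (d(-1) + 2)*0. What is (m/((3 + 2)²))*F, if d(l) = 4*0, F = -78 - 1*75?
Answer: 0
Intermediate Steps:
F = -153 (F = -78 - 75 = -153)
d(l) = 0
m = 0 (m = (0 + 2)*0 = 2*0 = 0)
(m/((3 + 2)²))*F = (0/((3 + 2)²))*(-153) = (0/(5²))*(-153) = (0/25)*(-153) = (0*(1/25))*(-153) = 0*(-153) = 0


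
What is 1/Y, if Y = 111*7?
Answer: 1/777 ≈ 0.0012870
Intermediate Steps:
Y = 777
1/Y = 1/777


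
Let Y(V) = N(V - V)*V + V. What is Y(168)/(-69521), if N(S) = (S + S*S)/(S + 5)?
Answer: -168/69521 ≈ -0.0024165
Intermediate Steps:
N(S) = (S + S²)/(5 + S)
Y(V) = V (Y(V) = ((V - V)*(1 + (V - V))/(5 + (V - V)))*V + V = (0*(1 + 0)/(5 + 0))*V + V = (0*1/5)*V + V = (0*(⅕)*1)*V + V = 0*V + V = 0 + V = V)
Y(168)/(-69521) = 168/(-69521) = 168*(-1/69521) = -168/69521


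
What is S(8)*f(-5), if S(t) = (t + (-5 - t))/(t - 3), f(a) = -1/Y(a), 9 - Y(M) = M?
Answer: 1/14 ≈ 0.071429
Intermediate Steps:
Y(M) = 9 - M
f(a) = -1/(9 - a)
S(t) = -5/(-3 + t)
S(8)*f(-5) = (-5/(-3 + 8))/(-9 - 5) = -5/5/(-14) = -5*⅕*(-1/14) = -1*(-1/14) = 1/14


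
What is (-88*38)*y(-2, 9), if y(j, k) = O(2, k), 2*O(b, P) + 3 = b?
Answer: 1672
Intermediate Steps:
O(b, P) = -3/2 + b/2
y(j, k) = -½ (y(j, k) = -3/2 + (½)*2 = -3/2 + 1 = -½)
(-88*38)*y(-2, 9) = -88*38*(-½) = -3344*(-½) = 1672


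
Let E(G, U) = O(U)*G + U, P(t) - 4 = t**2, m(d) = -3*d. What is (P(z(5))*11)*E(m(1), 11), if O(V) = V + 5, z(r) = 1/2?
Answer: -6919/4 ≈ -1729.8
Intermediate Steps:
z(r) = 1/2
O(V) = 5 + V
P(t) = 4 + t**2
E(G, U) = U + G*(5 + U) (E(G, U) = (5 + U)*G + U = G*(5 + U) + U = U + G*(5 + U))
(P(z(5))*11)*E(m(1), 11) = ((4 + (1/2)**2)*11)*(11 + (-3*1)*(5 + 11)) = ((4 + 1/4)*11)*(11 - 3*16) = ((17/4)*11)*(11 - 48) = (187/4)*(-37) = -6919/4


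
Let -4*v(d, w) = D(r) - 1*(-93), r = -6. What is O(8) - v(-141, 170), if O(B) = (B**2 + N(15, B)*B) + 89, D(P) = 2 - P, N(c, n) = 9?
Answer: 1001/4 ≈ 250.25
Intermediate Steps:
O(B) = 89 + B**2 + 9*B (O(B) = (B**2 + 9*B) + 89 = 89 + B**2 + 9*B)
v(d, w) = -101/4 (v(d, w) = -((2 - 1*(-6)) - 1*(-93))/4 = -((2 + 6) + 93)/4 = -(8 + 93)/4 = -1/4*101 = -101/4)
O(8) - v(-141, 170) = (89 + 8**2 + 9*8) - 1*(-101/4) = (89 + 64 + 72) + 101/4 = 225 + 101/4 = 1001/4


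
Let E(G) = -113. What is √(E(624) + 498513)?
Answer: 20*√1246 ≈ 705.97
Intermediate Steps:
√(E(624) + 498513) = √(-113 + 498513) = √498400 = 20*√1246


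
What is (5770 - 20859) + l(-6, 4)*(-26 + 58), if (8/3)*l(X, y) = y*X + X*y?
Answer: -15665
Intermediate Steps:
l(X, y) = 3*X*y/4 (l(X, y) = 3*(y*X + X*y)/8 = 3*(X*y + X*y)/8 = 3*(2*X*y)/8 = 3*X*y/4)
(5770 - 20859) + l(-6, 4)*(-26 + 58) = (5770 - 20859) + ((¾)*(-6)*4)*(-26 + 58) = -15089 - 18*32 = -15089 - 576 = -15665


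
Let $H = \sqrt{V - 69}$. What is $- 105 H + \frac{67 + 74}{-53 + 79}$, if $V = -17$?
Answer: $\frac{141}{26} - 105 i \sqrt{86} \approx 5.4231 - 973.73 i$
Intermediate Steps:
$H = i \sqrt{86}$ ($H = \sqrt{-17 - 69} = \sqrt{-86} = i \sqrt{86} \approx 9.2736 i$)
$- 105 H + \frac{67 + 74}{-53 + 79} = - 105 i \sqrt{86} + \frac{67 + 74}{-53 + 79} = - 105 i \sqrt{86} + \frac{141}{26} = \frac{141}{26} - 105 i \sqrt{86}$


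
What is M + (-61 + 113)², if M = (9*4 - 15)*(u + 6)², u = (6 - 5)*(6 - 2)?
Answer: 4804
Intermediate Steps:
u = 4 (u = 1*4 = 4)
M = 2100 (M = (9*4 - 15)*(4 + 6)² = (36 - 15)*10² = 21*100 = 2100)
M + (-61 + 113)² = 2100 + (-61 + 113)² = 2100 + 52² = 2100 + 2704 = 4804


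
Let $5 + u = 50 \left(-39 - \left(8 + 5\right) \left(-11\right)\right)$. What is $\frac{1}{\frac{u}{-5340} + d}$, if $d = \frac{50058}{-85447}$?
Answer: $- \frac{91257396}{142241377} \approx -0.64157$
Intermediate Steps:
$u = 5195$ ($u = -5 + 50 \left(-39 - \left(8 + 5\right) \left(-11\right)\right) = -5 + 50 \left(-39 - 13 \left(-11\right)\right) = -5 + 50 \left(-39 - -143\right) = -5 + 50 \left(-39 + 143\right) = -5 + 50 \cdot 104 = -5 + 5200 = 5195$)
$d = - \frac{50058}{85447}$ ($d = 50058 \left(- \frac{1}{85447}\right) = - \frac{50058}{85447} \approx -0.58584$)
$\frac{1}{\frac{u}{-5340} + d} = \frac{1}{\frac{5195}{-5340} - \frac{50058}{85447}} = \frac{1}{5195 \left(- \frac{1}{5340}\right) - \frac{50058}{85447}} = \frac{1}{- \frac{1039}{1068} - \frac{50058}{85447}} = \frac{1}{- \frac{142241377}{91257396}} = - \frac{91257396}{142241377}$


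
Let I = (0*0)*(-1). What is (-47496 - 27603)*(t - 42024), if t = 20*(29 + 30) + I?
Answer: 3067343556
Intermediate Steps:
I = 0 (I = 0*(-1) = 0)
t = 1180 (t = 20*(29 + 30) + 0 = 20*59 + 0 = 1180 + 0 = 1180)
(-47496 - 27603)*(t - 42024) = (-47496 - 27603)*(1180 - 42024) = -75099*(-40844) = 3067343556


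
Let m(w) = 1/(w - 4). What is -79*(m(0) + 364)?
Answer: -114945/4 ≈ -28736.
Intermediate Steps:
m(w) = 1/(-4 + w)
-79*(m(0) + 364) = -79*(1/(-4 + 0) + 364) = -79*(1/(-4) + 364) = -79*(-1/4 + 364) = -79*1455/4 = -114945/4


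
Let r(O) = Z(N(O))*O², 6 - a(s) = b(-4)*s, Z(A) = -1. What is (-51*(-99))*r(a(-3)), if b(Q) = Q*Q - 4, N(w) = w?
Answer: -8906436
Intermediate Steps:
b(Q) = -4 + Q² (b(Q) = Q² - 4 = -4 + Q²)
a(s) = 6 - 12*s (a(s) = 6 - (-4 + (-4)²)*s = 6 - (-4 + 16)*s = 6 - 12*s)
r(O) = -O²
(-51*(-99))*r(a(-3)) = (-51*(-99))*(-(6 - 12*(-3))²) = 5049*(-(6 + 36)²) = 5049*(-1*42²) = 5049*(-1*1764) = 5049*(-1764) = -8906436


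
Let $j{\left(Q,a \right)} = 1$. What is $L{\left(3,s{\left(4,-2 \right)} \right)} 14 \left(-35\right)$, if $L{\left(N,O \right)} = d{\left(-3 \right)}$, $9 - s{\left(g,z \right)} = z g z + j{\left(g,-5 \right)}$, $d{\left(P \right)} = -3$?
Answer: $1470$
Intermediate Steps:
$s{\left(g,z \right)} = 8 - g z^{2}$ ($s{\left(g,z \right)} = 9 - \left(z g z + 1\right) = 9 - \left(g z z + 1\right) = 9 - \left(g z^{2} + 1\right) = 9 - \left(1 + g z^{2}\right) = 8 - g z^{2}$)
$L{\left(N,O \right)} = -3$
$L{\left(3,s{\left(4,-2 \right)} \right)} 14 \left(-35\right) = \left(-3\right) 14 \left(-35\right) = \left(-42\right) \left(-35\right) = 1470$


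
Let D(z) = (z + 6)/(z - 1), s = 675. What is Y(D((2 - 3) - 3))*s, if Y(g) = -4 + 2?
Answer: -1350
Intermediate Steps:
D(z) = (6 + z)/(-1 + z)
Y(g) = -2
Y(D((2 - 3) - 3))*s = -2*675 = -1350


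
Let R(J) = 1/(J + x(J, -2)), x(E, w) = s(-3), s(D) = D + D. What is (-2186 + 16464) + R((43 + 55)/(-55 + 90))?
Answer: 228443/16 ≈ 14278.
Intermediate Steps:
s(D) = 2*D
x(E, w) = -6 (x(E, w) = 2*(-3) = -6)
R(J) = 1/(-6 + J) (R(J) = 1/(J - 6) = 1/(-6 + J))
(-2186 + 16464) + R((43 + 55)/(-55 + 90)) = (-2186 + 16464) + 1/(-6 + (43 + 55)/(-55 + 90)) = 14278 + 1/(-6 + 98/35) = 14278 + 1/(-6 + 98*(1/35)) = 14278 + 1/(-6 + 14/5) = 14278 + 1/(-16/5) = 14278 - 5/16 = 228443/16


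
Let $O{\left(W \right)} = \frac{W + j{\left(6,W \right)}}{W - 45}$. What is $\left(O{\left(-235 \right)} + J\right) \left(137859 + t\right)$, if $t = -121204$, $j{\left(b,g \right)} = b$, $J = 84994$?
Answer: $\frac{79272966719}{56} \approx 1.4156 \cdot 10^{9}$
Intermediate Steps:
$O{\left(W \right)} = \frac{6 + W}{-45 + W}$ ($O{\left(W \right)} = \frac{W + 6}{W - 45} = \frac{6 + W}{-45 + W}$)
$\left(O{\left(-235 \right)} + J\right) \left(137859 + t\right) = \left(\frac{6 - 235}{-45 - 235} + 84994\right) \left(137859 - 121204\right) = \left(\frac{1}{-280} \left(-229\right) + 84994\right) 16655 = \left(\left(- \frac{1}{280}\right) \left(-229\right) + 84994\right) 16655 = \left(\frac{229}{280} + 84994\right) 16655 = \frac{23798549}{280} \cdot 16655 = \frac{79272966719}{56}$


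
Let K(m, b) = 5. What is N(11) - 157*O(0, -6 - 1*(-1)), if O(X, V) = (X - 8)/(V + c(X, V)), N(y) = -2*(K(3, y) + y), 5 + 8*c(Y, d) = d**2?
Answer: -2672/5 ≈ -534.40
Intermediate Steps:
c(Y, d) = -5/8 + d**2/8
N(y) = -10 - 2*y (N(y) = -2*(5 + y) = -10 - 2*y)
O(X, V) = (-8 + X)/(-5/8 + V + V**2/8) (O(X, V) = (X - 8)/(V + (-5/8 + V**2/8)) = (-8 + X)/(-5/8 + V + V**2/8))
N(11) - 157*O(0, -6 - 1*(-1)) = (-10 - 2*11) - 1256*(-8 + 0)/(-5 + (-6 - 1*(-1))**2 + 8*(-6 - 1*(-1))) = (-10 - 22) - 1256*(-8)/(-5 + (-6 + 1)**2 + 8*(-6 + 1)) = -32 - 1256*(-8)/(-5 + (-5)**2 + 8*(-5)) = -32 - 1256*(-8)/(-5 + 25 - 40) = -32 - 1256*(-8)/(-20) = -32 - 1256*(-1)*(-8)/20 = -32 - 157*16/5 = -32 - 2512/5 = -2672/5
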